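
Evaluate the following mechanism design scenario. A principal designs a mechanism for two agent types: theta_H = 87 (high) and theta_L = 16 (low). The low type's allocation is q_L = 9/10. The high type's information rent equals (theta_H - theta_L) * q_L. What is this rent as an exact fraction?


Step 1: theta_H - theta_L = 87 - 16 = 71
Step 2: Information rent = (theta_H - theta_L) * q_L
Step 3: = 71 * 9/10
Step 4: = 639/10

639/10


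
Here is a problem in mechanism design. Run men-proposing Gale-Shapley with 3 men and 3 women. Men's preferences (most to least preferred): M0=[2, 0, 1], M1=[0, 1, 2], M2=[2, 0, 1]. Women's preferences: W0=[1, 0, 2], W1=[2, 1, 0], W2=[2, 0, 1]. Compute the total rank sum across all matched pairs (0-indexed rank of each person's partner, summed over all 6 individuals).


Step 1: Run Gale-Shapley (men propose, women hold best offer):
  M0 proposes to W2; she accepts
  M1 proposes to W0; she accepts
  M2 proposes to W2; she switches from M0
  M0 proposes to W0; rejected
  M0 proposes to W1; she accepts
Step 2: Final matching: W0-M1, W1-M0, W2-M2
Step 3: 0-indexed ranks (man's rank of his match, then woman's): 0 + 0 + 2 + 2 + 0 + 0
Step 4: Total rank sum = 4

4


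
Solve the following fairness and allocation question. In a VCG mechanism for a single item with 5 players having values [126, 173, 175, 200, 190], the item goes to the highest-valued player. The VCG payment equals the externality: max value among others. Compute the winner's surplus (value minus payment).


Step 1: The winner is the agent with the highest value: agent 3 with value 200
Step 2: Values of other agents: [126, 173, 175, 190]
Step 3: VCG payment = max of others' values = 190
Step 4: Surplus = 200 - 190 = 10

10


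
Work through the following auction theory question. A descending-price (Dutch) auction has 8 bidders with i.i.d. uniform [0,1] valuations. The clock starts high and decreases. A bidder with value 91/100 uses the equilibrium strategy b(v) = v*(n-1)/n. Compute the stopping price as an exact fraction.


Step 1: Dutch auctions are strategically equivalent to first-price auctions
Step 2: The equilibrium bid is b(v) = v*(n-1)/n
Step 3: b = 91/100 * 7/8
Step 4: b = 637/800

637/800


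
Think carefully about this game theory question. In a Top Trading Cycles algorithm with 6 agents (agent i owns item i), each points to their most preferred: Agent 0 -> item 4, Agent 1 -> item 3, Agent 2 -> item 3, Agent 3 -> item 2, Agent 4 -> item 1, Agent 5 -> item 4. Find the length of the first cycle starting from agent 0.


Step 1: Trace the pointer graph from agent 0: 0 -> 4 -> 1 -> 3 -> 2 -> 3
Step 2: A cycle is detected when we revisit agent 3
Step 3: The cycle is: 3 -> 2 -> 3
Step 4: Cycle length = 2

2


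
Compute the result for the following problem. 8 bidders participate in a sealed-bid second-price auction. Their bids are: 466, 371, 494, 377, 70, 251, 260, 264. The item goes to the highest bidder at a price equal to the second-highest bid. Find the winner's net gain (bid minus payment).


Step 1: Sort bids in descending order: 494, 466, 377, 371, 264, 260, 251, 70
Step 2: The winning bid is the highest: 494
Step 3: The payment equals the second-highest bid: 466
Step 4: Surplus = winner's bid - payment = 494 - 466 = 28

28


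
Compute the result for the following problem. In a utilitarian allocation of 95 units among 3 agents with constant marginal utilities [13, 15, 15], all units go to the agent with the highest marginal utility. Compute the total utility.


Step 1: The marginal utilities are [13, 15, 15]
Step 2: The highest marginal utility is 15
Step 3: All 95 units go to that agent
Step 4: Total utility = 15 * 95 = 1425

1425


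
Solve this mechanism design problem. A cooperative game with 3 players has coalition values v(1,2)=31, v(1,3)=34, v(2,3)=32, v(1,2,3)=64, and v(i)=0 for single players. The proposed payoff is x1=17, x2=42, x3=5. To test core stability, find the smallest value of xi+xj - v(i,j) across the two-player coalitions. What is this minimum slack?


Step 1: Slack for coalition (1,2): x1+x2 - v12 = 59 - 31 = 28
Step 2: Slack for coalition (1,3): x1+x3 - v13 = 22 - 34 = -12
Step 3: Slack for coalition (2,3): x2+x3 - v23 = 47 - 32 = 15
Step 4: Minimum slack = min(28, -12, 15) = -12, attained by (1,3); coalition (1,3) can block (slack < 0), so the allocation is not in the core

-12


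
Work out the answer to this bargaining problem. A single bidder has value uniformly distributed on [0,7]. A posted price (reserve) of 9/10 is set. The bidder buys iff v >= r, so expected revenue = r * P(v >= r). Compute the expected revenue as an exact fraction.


Step 1: Posted price r = 9/10, value support [0,7]
Step 2: P(v >= r) = (7 - 9/10)/7 = 61/70
Step 3: Expected revenue = r * P(v >= r) = 9/10 * 61/70
Step 4: Revenue = 549/700

549/700


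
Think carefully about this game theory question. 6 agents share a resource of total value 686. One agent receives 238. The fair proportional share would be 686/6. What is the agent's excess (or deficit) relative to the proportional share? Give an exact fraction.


Step 1: Proportional share = 686/6 = 343/3
Step 2: Agent's actual allocation = 238
Step 3: Excess = 238 - 343/3 = 371/3

371/3


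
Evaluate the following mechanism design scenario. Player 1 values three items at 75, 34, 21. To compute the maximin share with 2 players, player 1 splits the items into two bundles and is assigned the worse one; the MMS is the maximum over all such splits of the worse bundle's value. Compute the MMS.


Step 1: Item values = 75, 34, 21
Step 2: Enumerate all 2-bundle partitions and take the smaller bundle:
  Partition 1: {75} vs {34,21} -> bundles 75, 55; min = 55
  Partition 2: {34} vs {75,21} -> bundles 34, 96; min = 34
  Partition 3: {21} vs {75,34} -> bundles 21, 109; min = 21
Step 3: MMS = max(55, 34, 21) = 55

55


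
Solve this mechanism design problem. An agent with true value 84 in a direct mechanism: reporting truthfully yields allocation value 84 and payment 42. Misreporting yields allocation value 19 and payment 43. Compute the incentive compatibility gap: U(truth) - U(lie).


Step 1: U(truth) = value - payment = 84 - 42 = 42
Step 2: U(lie) = allocation - payment = 19 - 43 = -24
Step 3: IC gap = 42 - (-24) = 66

66


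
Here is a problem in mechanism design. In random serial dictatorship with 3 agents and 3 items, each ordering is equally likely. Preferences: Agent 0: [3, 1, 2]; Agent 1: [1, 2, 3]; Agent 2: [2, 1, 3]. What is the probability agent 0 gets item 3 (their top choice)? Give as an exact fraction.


Step 1: Agent 0 wants item 3
Step 2: There are 6 possible orderings of agents
Step 3: In 6 orderings, agent 0 gets item 3
Step 4: Probability = 6/6 = 1

1


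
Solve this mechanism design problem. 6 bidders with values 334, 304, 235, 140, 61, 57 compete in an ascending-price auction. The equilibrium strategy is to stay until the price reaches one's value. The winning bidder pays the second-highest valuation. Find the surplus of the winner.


Step 1: Identify the highest value: 334
Step 2: Identify the second-highest value: 304
Step 3: The final price = second-highest value = 304
Step 4: Surplus = 334 - 304 = 30

30


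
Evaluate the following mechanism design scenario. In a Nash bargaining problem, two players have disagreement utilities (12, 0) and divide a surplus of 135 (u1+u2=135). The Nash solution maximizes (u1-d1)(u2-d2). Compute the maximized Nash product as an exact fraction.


Step 1: The Nash solution splits surplus symmetrically above the disagreement point
Step 2: u1 = (total + d1 - d2)/2 = (135 + 12 - 0)/2 = 147/2
Step 3: u2 = (total - d1 + d2)/2 = (135 - 12 + 0)/2 = 123/2
Step 4: Nash product = (147/2 - 12) * (123/2 - 0)
Step 5: = 123/2 * 123/2 = 15129/4

15129/4


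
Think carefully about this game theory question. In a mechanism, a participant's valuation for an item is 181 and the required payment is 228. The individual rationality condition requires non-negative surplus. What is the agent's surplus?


Step 1: Surplus = value - payment = 181 - 228 = -47
Step 2: IR is violated (surplus < 0)

-47


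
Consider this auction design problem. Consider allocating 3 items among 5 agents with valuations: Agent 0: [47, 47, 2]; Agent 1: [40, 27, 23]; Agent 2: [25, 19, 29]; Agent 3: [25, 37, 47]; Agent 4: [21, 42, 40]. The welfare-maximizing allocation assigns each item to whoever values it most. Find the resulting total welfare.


Step 1: For each item, find the maximum value among all agents.
Step 2: Item 0 -> Agent 0 (value 47)
Step 3: Item 1 -> Agent 0 (value 47)
Step 4: Item 2 -> Agent 3 (value 47)
Step 5: Total welfare = 47 + 47 + 47 = 141

141


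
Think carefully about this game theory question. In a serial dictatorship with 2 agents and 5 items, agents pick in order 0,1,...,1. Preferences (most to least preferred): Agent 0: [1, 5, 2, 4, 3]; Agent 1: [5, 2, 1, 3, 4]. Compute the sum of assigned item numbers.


Step 1: Agent 0 picks item 1
Step 2: Agent 1 picks item 5
Step 3: Sum = 1 + 5 = 6

6


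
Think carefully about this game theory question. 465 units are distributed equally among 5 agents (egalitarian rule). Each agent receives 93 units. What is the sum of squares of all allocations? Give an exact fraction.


Step 1: Each agent's share = 465/5 = 93
Step 2: Square of each share = (93)^2 = 8649
Step 3: Sum of squares = 5 * 8649 = 43245

43245


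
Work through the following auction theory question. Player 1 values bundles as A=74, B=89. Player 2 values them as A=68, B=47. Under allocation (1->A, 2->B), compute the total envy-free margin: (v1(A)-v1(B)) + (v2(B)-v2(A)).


Step 1: Player 1's margin = v1(A) - v1(B) = 74 - 89 = -15
Step 2: Player 2's margin = v2(B) - v2(A) = 47 - 68 = -21
Step 3: Total margin = -15 + -21 = -36

-36


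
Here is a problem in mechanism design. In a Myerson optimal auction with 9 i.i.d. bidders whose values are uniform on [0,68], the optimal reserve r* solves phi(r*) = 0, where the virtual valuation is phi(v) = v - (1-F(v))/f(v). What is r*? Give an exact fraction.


Step 1: For U[0,68], F(v) = v/68 and f(v) = 1/68
Step 2: phi(v) = v - (1 - v/68)/(1/68) = v - (68 - v) = 2v - 68
Step 3: Set phi(r*) = 0: 2r* - 68 = 0
Step 4: r* = 68/2 = 34 (the number of bidders n = 9 does not enter)

34


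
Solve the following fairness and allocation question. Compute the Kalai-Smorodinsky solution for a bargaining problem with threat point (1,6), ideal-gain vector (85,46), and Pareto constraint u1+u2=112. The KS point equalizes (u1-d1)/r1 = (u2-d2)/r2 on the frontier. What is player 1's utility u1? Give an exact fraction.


Step 1: At the KS point, (u1-d1)/r1 = (u2-d2)/r2 = t and u1+u2 = 112
Step 2: u1 = d1 + r1*t and u2 = d2 + r2*t, so (d1 + r1*t) + (d2 + r2*t) = 112
Step 3: t = (112 - 1 - 6)/(85 + 46) = 105/131
Step 4: u1 = d1 + r1*t = 1 + 85 * 105/131 = 9056/131
Step 5: (Check: u2 = d2 + r2*t = 5616/131; u1+u2 = 9056/131 + 5616/131 = 112, on the frontier.)

9056/131


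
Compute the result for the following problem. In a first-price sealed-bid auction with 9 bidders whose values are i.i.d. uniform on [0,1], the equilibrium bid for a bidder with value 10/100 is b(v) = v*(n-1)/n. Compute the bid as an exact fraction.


Step 1: The symmetric BNE bidding function is b(v) = v * (n-1) / n
Step 2: Substitute v = 1/10 and n = 9
Step 3: b = 1/10 * 8/9
Step 4: b = 4/45

4/45


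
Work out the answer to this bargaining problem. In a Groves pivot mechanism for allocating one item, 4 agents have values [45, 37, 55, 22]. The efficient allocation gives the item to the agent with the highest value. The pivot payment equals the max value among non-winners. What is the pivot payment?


Step 1: The efficient winner is agent 2 with value 55
Step 2: Other agents' values: [45, 37, 22]
Step 3: Pivot payment = max(others) = 45
Step 4: The winner pays 45

45


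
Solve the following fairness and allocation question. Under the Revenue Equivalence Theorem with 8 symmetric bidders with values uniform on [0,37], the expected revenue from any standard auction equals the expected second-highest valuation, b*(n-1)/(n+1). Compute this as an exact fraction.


Step 1: By Revenue Equivalence, expected revenue = b*(n-1)/(n+1)
Step 2: Substituting n = 8, b = 37
Step 3: Revenue = 37*(8-1)/(8+1) = 37*7/9
Step 4: Revenue = 259/9

259/9


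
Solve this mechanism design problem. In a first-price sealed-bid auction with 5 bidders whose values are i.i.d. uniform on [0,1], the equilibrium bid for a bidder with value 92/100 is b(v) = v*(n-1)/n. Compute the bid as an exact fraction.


Step 1: The symmetric BNE bidding function is b(v) = v * (n-1) / n
Step 2: Substitute v = 23/25 and n = 5
Step 3: b = 23/25 * 4/5
Step 4: b = 92/125

92/125


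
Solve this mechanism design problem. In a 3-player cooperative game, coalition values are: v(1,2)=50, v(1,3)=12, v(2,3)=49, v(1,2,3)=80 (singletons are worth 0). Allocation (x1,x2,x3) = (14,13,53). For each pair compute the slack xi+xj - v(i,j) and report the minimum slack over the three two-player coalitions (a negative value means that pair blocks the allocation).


Step 1: Slack for coalition (1,2): x1+x2 - v12 = 27 - 50 = -23
Step 2: Slack for coalition (1,3): x1+x3 - v13 = 67 - 12 = 55
Step 3: Slack for coalition (2,3): x2+x3 - v23 = 66 - 49 = 17
Step 4: Minimum slack = min(-23, 55, 17) = -23, attained by (1,2); coalition (1,2) can block (slack < 0), so the allocation is not in the core

-23


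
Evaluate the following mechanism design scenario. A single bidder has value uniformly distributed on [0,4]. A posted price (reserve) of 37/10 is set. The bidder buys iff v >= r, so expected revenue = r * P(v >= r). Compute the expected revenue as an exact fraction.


Step 1: Posted price r = 37/10, value support [0,4]
Step 2: P(v >= r) = (4 - 37/10)/4 = 3/40
Step 3: Expected revenue = r * P(v >= r) = 37/10 * 3/40
Step 4: Revenue = 111/400

111/400


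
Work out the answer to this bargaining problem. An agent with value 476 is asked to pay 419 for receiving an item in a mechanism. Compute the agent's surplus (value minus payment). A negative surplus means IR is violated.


Step 1: Surplus = value - payment = 476 - 419 = 57
Step 2: IR is satisfied (surplus >= 0)

57


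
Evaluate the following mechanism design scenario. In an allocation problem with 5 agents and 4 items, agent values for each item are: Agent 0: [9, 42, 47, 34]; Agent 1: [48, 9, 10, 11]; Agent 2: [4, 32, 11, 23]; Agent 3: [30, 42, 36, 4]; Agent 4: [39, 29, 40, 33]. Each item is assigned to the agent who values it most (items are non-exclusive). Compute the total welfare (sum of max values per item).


Step 1: For each item, find the maximum value among all agents.
Step 2: Item 0 -> Agent 1 (value 48)
Step 3: Item 1 -> Agent 0 (value 42)
Step 4: Item 2 -> Agent 0 (value 47)
Step 5: Item 3 -> Agent 0 (value 34)
Step 6: Total welfare = 48 + 42 + 47 + 34 = 171

171


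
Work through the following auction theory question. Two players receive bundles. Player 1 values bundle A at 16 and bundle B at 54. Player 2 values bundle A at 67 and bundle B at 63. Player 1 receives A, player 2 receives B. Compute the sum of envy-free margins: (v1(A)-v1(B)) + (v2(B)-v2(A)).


Step 1: Player 1's margin = v1(A) - v1(B) = 16 - 54 = -38
Step 2: Player 2's margin = v2(B) - v2(A) = 63 - 67 = -4
Step 3: Total margin = -38 + -4 = -42

-42


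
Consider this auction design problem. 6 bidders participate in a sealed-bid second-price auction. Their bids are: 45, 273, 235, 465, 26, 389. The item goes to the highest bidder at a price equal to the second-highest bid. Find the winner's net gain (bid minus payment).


Step 1: Sort bids in descending order: 465, 389, 273, 235, 45, 26
Step 2: The winning bid is the highest: 465
Step 3: The payment equals the second-highest bid: 389
Step 4: Surplus = winner's bid - payment = 465 - 389 = 76

76


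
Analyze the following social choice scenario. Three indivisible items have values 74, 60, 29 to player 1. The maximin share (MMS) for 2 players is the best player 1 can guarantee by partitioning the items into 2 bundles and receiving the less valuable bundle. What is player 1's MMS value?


Step 1: Item values = 74, 60, 29
Step 2: Enumerate all 2-bundle partitions and take the smaller bundle:
  Partition 1: {74} vs {60,29} -> bundles 74, 89; min = 74
  Partition 2: {60} vs {74,29} -> bundles 60, 103; min = 60
  Partition 3: {29} vs {74,60} -> bundles 29, 134; min = 29
Step 3: MMS = max(74, 60, 29) = 74

74


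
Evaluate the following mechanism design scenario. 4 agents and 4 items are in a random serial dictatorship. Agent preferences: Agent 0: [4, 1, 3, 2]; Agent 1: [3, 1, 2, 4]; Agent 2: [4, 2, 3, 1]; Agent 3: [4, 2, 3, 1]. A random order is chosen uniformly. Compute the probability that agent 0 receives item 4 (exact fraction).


Step 1: Agent 0 wants item 4
Step 2: There are 24 possible orderings of agents
Step 3: In 8 orderings, agent 0 gets item 4
Step 4: Probability = 8/24 = 1/3

1/3


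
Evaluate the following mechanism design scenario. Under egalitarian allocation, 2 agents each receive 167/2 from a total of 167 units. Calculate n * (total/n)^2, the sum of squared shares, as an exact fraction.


Step 1: Each agent's share = 167/2
Step 2: Square of each share = (167/2)^2 = 27889/4
Step 3: Sum of squares = 2 * 27889/4 = 27889/2

27889/2


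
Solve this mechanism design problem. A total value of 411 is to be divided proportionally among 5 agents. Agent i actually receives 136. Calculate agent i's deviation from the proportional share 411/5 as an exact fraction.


Step 1: Proportional share = 411/5
Step 2: Agent's actual allocation = 136
Step 3: Excess = 136 - 411/5 = 269/5

269/5


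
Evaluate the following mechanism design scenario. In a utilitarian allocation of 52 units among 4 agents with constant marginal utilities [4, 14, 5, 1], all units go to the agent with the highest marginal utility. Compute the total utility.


Step 1: The marginal utilities are [4, 14, 5, 1]
Step 2: The highest marginal utility is 14
Step 3: All 52 units go to that agent
Step 4: Total utility = 14 * 52 = 728

728


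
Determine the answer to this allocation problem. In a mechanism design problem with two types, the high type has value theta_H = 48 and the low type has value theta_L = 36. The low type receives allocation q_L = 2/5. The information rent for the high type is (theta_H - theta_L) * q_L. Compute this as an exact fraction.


Step 1: theta_H - theta_L = 48 - 36 = 12
Step 2: Information rent = (theta_H - theta_L) * q_L
Step 3: = 12 * 2/5
Step 4: = 24/5

24/5


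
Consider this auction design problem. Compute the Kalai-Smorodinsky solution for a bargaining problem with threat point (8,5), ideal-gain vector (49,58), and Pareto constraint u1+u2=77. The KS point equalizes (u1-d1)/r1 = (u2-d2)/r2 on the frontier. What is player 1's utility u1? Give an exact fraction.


Step 1: At the KS point, (u1-d1)/r1 = (u2-d2)/r2 = t and u1+u2 = 77
Step 2: u1 = d1 + r1*t and u2 = d2 + r2*t, so (d1 + r1*t) + (d2 + r2*t) = 77
Step 3: t = (77 - 8 - 5)/(49 + 58) = 64/107
Step 4: u1 = d1 + r1*t = 8 + 49 * 64/107 = 3992/107
Step 5: (Check: u2 = d2 + r2*t = 4247/107; u1+u2 = 3992/107 + 4247/107 = 77, on the frontier.)

3992/107


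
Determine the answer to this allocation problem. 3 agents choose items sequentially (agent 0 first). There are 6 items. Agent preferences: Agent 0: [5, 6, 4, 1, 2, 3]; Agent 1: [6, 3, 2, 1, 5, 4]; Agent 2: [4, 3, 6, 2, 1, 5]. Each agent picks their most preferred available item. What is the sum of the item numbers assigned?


Step 1: Agent 0 picks item 5
Step 2: Agent 1 picks item 6
Step 3: Agent 2 picks item 4
Step 4: Sum = 5 + 6 + 4 = 15

15


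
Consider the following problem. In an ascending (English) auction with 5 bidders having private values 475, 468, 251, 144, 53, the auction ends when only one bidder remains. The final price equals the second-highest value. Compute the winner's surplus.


Step 1: Identify the highest value: 475
Step 2: Identify the second-highest value: 468
Step 3: The final price = second-highest value = 468
Step 4: Surplus = 475 - 468 = 7

7


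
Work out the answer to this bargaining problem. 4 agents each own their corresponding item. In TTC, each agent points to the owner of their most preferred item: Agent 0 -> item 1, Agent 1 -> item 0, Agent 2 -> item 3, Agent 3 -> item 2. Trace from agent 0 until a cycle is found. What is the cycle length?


Step 1: Trace the pointer graph from agent 0: 0 -> 1 -> 0
Step 2: A cycle is detected when we revisit agent 0
Step 3: The cycle is: 0 -> 1 -> 0
Step 4: Cycle length = 2

2


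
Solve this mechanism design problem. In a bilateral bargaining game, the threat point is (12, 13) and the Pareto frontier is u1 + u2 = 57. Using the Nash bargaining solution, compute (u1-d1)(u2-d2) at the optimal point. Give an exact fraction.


Step 1: The Nash solution splits surplus symmetrically above the disagreement point
Step 2: u1 = (total + d1 - d2)/2 = (57 + 12 - 13)/2 = 28
Step 3: u2 = (total - d1 + d2)/2 = (57 - 12 + 13)/2 = 29
Step 4: Nash product = (28 - 12) * (29 - 13)
Step 5: = 16 * 16 = 256

256


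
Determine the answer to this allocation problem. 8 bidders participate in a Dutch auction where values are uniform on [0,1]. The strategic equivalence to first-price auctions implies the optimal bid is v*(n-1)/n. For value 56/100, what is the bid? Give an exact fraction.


Step 1: Dutch auctions are strategically equivalent to first-price auctions
Step 2: The equilibrium bid is b(v) = v*(n-1)/n
Step 3: b = 14/25 * 7/8
Step 4: b = 49/100

49/100


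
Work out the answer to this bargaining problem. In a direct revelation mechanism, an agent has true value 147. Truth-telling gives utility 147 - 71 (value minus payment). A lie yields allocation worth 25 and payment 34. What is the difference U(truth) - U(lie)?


Step 1: U(truth) = value - payment = 147 - 71 = 76
Step 2: U(lie) = allocation - payment = 25 - 34 = -9
Step 3: IC gap = 76 - (-9) = 85

85


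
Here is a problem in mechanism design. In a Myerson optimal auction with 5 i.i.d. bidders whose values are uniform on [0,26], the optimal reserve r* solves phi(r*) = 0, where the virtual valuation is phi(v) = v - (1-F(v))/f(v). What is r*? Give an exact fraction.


Step 1: For U[0,26], F(v) = v/26 and f(v) = 1/26
Step 2: phi(v) = v - (1 - v/26)/(1/26) = v - (26 - v) = 2v - 26
Step 3: Set phi(r*) = 0: 2r* - 26 = 0
Step 4: r* = 26/2 = 13 (the number of bidders n = 5 does not enter)

13


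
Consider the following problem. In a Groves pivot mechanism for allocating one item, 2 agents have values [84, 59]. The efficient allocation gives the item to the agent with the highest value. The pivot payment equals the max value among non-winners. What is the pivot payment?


Step 1: The efficient winner is agent 0 with value 84
Step 2: Other agents' values: [59]
Step 3: Pivot payment = max(others) = 59
Step 4: The winner pays 59

59


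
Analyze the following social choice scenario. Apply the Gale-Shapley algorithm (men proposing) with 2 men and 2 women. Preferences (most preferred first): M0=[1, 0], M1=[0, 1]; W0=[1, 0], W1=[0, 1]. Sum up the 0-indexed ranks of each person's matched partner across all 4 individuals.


Step 1: Run Gale-Shapley (men propose, women hold best offer):
  M0 proposes to W1; she accepts
  M1 proposes to W0; she accepts
Step 2: Final matching: W0-M1, W1-M0
Step 3: 0-indexed ranks (man's rank of his match, then woman's): 0 + 0 + 0 + 0
Step 4: Total rank sum = 0

0


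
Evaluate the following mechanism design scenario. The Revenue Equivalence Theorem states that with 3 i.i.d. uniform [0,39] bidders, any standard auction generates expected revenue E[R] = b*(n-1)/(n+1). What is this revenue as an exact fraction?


Step 1: By Revenue Equivalence, expected revenue = b*(n-1)/(n+1)
Step 2: Substituting n = 3, b = 39
Step 3: Revenue = 39*(3-1)/(3+1) = 39*2/4
Step 4: Revenue = 78/4 = 39/2

39/2


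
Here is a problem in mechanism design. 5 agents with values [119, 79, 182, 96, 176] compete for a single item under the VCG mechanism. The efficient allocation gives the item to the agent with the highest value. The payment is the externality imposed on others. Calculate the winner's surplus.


Step 1: The winner is the agent with the highest value: agent 2 with value 182
Step 2: Values of other agents: [119, 79, 96, 176]
Step 3: VCG payment = max of others' values = 176
Step 4: Surplus = 182 - 176 = 6

6


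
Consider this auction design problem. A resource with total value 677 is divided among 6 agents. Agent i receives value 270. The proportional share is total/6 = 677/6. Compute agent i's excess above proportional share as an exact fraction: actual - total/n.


Step 1: Proportional share = 677/6
Step 2: Agent's actual allocation = 270
Step 3: Excess = 270 - 677/6 = 943/6

943/6


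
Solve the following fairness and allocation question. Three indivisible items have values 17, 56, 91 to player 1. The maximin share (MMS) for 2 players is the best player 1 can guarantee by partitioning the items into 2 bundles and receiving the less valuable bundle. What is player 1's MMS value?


Step 1: Item values = 17, 56, 91
Step 2: Enumerate all 2-bundle partitions and take the smaller bundle:
  Partition 1: {17} vs {56,91} -> bundles 17, 147; min = 17
  Partition 2: {56} vs {17,91} -> bundles 56, 108; min = 56
  Partition 3: {91} vs {17,56} -> bundles 91, 73; min = 73
Step 3: MMS = max(17, 56, 73) = 73

73


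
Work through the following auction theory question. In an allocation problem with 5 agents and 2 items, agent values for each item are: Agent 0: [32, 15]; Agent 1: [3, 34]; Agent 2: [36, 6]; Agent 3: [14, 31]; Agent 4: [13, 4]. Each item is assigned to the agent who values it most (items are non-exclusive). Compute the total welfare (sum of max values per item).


Step 1: For each item, find the maximum value among all agents.
Step 2: Item 0 -> Agent 2 (value 36)
Step 3: Item 1 -> Agent 1 (value 34)
Step 4: Total welfare = 36 + 34 = 70

70


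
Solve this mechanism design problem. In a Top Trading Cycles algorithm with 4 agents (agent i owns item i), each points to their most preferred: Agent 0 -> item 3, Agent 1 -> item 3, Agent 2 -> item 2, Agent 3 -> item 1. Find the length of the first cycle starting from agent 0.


Step 1: Trace the pointer graph from agent 0: 0 -> 3 -> 1 -> 3
Step 2: A cycle is detected when we revisit agent 3
Step 3: The cycle is: 3 -> 1 -> 3
Step 4: Cycle length = 2

2


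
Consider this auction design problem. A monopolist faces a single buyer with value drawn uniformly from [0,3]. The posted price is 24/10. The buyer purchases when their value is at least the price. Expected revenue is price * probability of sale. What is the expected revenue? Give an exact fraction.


Step 1: Posted price r = 12/5, value support [0,3]
Step 2: P(v >= r) = (3 - 12/5)/3 = 1/5
Step 3: Expected revenue = r * P(v >= r) = 12/5 * 1/5
Step 4: Revenue = 12/25

12/25


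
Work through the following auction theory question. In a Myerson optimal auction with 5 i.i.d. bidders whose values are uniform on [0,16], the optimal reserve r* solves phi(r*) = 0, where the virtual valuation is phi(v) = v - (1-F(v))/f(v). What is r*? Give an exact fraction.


Step 1: For U[0,16], F(v) = v/16 and f(v) = 1/16
Step 2: phi(v) = v - (1 - v/16)/(1/16) = v - (16 - v) = 2v - 16
Step 3: Set phi(r*) = 0: 2r* - 16 = 0
Step 4: r* = 16/2 = 8 (the number of bidders n = 5 does not enter)

8


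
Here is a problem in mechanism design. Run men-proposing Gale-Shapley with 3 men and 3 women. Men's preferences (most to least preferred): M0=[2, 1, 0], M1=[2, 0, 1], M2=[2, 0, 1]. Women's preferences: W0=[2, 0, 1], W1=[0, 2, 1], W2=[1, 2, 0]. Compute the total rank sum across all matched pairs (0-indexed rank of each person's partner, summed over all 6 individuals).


Step 1: Run Gale-Shapley (men propose, women hold best offer):
  M0 proposes to W2; she accepts
  M1 proposes to W2; she switches from M0
  M2 proposes to W2; rejected
  M2 proposes to W0; she accepts
  M0 proposes to W1; she accepts
Step 2: Final matching: W0-M2, W1-M0, W2-M1
Step 3: 0-indexed ranks (man's rank of his match, then woman's): 1 + 0 + 1 + 0 + 0 + 0
Step 4: Total rank sum = 2

2


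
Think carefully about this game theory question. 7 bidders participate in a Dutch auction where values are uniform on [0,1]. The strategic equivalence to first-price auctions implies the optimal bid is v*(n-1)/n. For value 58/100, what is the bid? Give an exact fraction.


Step 1: Dutch auctions are strategically equivalent to first-price auctions
Step 2: The equilibrium bid is b(v) = v*(n-1)/n
Step 3: b = 29/50 * 6/7
Step 4: b = 87/175

87/175


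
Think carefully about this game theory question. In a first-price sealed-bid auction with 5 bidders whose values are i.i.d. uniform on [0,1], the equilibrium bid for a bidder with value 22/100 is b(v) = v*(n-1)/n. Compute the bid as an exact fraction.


Step 1: The symmetric BNE bidding function is b(v) = v * (n-1) / n
Step 2: Substitute v = 11/50 and n = 5
Step 3: b = 11/50 * 4/5
Step 4: b = 22/125

22/125


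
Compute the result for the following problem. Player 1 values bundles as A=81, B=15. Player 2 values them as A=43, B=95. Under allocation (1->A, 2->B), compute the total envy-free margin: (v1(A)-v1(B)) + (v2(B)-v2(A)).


Step 1: Player 1's margin = v1(A) - v1(B) = 81 - 15 = 66
Step 2: Player 2's margin = v2(B) - v2(A) = 95 - 43 = 52
Step 3: Total margin = 66 + 52 = 118

118


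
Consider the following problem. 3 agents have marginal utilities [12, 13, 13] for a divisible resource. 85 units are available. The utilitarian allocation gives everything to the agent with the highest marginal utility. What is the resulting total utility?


Step 1: The marginal utilities are [12, 13, 13]
Step 2: The highest marginal utility is 13
Step 3: All 85 units go to that agent
Step 4: Total utility = 13 * 85 = 1105

1105


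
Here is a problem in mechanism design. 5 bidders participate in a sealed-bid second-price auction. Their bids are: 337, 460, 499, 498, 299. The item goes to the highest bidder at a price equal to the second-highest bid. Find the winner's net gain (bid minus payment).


Step 1: Sort bids in descending order: 499, 498, 460, 337, 299
Step 2: The winning bid is the highest: 499
Step 3: The payment equals the second-highest bid: 498
Step 4: Surplus = winner's bid - payment = 499 - 498 = 1

1


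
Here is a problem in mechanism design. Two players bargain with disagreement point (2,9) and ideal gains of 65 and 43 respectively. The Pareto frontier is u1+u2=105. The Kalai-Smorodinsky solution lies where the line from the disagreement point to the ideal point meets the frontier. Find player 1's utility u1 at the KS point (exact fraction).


Step 1: At the KS point, (u1-d1)/r1 = (u2-d2)/r2 = t and u1+u2 = 105
Step 2: u1 = d1 + r1*t and u2 = d2 + r2*t, so (d1 + r1*t) + (d2 + r2*t) = 105
Step 3: t = (105 - 2 - 9)/(65 + 43) = 94/108 = 47/54
Step 4: u1 = d1 + r1*t = 2 + 65 * 47/54 = 3163/54
Step 5: (Check: u2 = d2 + r2*t = 2507/54; u1+u2 = 3163/54 + 2507/54 = 105, on the frontier.)

3163/54


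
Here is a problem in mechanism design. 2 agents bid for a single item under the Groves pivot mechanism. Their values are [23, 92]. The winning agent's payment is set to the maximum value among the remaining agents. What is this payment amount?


Step 1: The efficient winner is agent 1 with value 92
Step 2: Other agents' values: [23]
Step 3: Pivot payment = max(others) = 23
Step 4: The winner pays 23

23


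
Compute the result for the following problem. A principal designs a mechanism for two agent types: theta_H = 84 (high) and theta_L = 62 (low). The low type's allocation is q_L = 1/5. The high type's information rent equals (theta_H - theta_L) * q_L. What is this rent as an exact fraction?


Step 1: theta_H - theta_L = 84 - 62 = 22
Step 2: Information rent = (theta_H - theta_L) * q_L
Step 3: = 22 * 1/5
Step 4: = 22/5

22/5


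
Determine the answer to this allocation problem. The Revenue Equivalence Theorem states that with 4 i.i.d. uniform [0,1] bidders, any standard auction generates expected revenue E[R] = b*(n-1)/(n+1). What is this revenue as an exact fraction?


Step 1: By Revenue Equivalence, expected revenue = b*(n-1)/(n+1)
Step 2: Substituting n = 4, b = 1
Step 3: Revenue = 1*(4-1)/(4+1) = 1*3/5
Step 4: Revenue = 3/5

3/5


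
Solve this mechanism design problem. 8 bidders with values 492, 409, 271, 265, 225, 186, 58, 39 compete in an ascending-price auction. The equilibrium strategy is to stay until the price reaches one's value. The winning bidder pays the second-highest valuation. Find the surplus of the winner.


Step 1: Identify the highest value: 492
Step 2: Identify the second-highest value: 409
Step 3: The final price = second-highest value = 409
Step 4: Surplus = 492 - 409 = 83

83


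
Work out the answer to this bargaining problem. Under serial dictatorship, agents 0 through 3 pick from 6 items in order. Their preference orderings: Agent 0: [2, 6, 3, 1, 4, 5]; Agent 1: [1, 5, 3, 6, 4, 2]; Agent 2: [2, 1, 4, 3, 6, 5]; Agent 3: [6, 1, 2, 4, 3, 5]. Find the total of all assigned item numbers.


Step 1: Agent 0 picks item 2
Step 2: Agent 1 picks item 1
Step 3: Agent 2 picks item 4
Step 4: Agent 3 picks item 6
Step 5: Sum = 2 + 1 + 4 + 6 = 13

13


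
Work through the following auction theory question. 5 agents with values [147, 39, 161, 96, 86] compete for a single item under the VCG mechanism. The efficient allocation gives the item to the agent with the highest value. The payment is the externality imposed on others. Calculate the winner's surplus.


Step 1: The winner is the agent with the highest value: agent 2 with value 161
Step 2: Values of other agents: [147, 39, 96, 86]
Step 3: VCG payment = max of others' values = 147
Step 4: Surplus = 161 - 147 = 14

14


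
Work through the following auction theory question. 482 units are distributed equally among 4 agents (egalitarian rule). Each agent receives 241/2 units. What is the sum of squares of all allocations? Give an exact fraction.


Step 1: Each agent's share = 482/4 = 241/2
Step 2: Square of each share = (241/2)^2 = 58081/4
Step 3: Sum of squares = 4 * 58081/4 = 58081

58081


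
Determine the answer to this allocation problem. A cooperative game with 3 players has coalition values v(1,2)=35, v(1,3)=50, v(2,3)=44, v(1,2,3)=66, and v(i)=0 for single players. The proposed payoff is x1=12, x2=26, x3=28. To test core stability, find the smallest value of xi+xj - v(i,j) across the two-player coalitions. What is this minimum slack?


Step 1: Slack for coalition (1,2): x1+x2 - v12 = 38 - 35 = 3
Step 2: Slack for coalition (1,3): x1+x3 - v13 = 40 - 50 = -10
Step 3: Slack for coalition (2,3): x2+x3 - v23 = 54 - 44 = 10
Step 4: Minimum slack = min(3, -10, 10) = -10, attained by (1,3); coalition (1,3) can block (slack < 0), so the allocation is not in the core

-10


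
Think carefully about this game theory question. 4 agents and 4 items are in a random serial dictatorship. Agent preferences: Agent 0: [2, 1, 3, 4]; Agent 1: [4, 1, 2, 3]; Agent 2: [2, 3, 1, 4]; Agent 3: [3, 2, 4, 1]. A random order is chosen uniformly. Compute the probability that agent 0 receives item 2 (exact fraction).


Step 1: Agent 0 wants item 2
Step 2: There are 24 possible orderings of agents
Step 3: In 12 orderings, agent 0 gets item 2
Step 4: Probability = 12/24 = 1/2

1/2


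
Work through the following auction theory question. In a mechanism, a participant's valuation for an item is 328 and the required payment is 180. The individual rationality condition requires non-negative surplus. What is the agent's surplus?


Step 1: Surplus = value - payment = 328 - 180 = 148
Step 2: IR is satisfied (surplus >= 0)

148


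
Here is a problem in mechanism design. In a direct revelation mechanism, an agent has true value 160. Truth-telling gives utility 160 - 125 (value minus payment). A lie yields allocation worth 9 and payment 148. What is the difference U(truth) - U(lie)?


Step 1: U(truth) = value - payment = 160 - 125 = 35
Step 2: U(lie) = allocation - payment = 9 - 148 = -139
Step 3: IC gap = 35 - (-139) = 174

174


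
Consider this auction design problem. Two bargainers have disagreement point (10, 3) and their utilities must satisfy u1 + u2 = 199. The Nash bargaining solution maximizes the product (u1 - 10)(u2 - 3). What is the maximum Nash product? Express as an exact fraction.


Step 1: The Nash solution splits surplus symmetrically above the disagreement point
Step 2: u1 = (total + d1 - d2)/2 = (199 + 10 - 3)/2 = 103
Step 3: u2 = (total - d1 + d2)/2 = (199 - 10 + 3)/2 = 96
Step 4: Nash product = (103 - 10) * (96 - 3)
Step 5: = 93 * 93 = 8649

8649


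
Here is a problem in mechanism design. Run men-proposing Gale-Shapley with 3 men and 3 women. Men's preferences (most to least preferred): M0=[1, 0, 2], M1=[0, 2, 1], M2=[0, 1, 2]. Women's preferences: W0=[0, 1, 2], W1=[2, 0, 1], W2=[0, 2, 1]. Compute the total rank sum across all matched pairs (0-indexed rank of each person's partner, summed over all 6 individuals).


Step 1: Run Gale-Shapley (men propose, women hold best offer):
  M0 proposes to W1; she accepts
  M1 proposes to W0; she accepts
  M2 proposes to W0; rejected
  M2 proposes to W1; she switches from M0
  M0 proposes to W0; she switches from M1
  M1 proposes to W2; she accepts
Step 2: Final matching: W0-M0, W1-M2, W2-M1
Step 3: 0-indexed ranks (man's rank of his match, then woman's): 1 + 0 + 1 + 0 + 1 + 2
Step 4: Total rank sum = 5

5


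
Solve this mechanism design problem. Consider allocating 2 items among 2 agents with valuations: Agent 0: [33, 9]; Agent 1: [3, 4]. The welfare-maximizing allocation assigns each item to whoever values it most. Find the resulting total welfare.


Step 1: For each item, find the maximum value among all agents.
Step 2: Item 0 -> Agent 0 (value 33)
Step 3: Item 1 -> Agent 0 (value 9)
Step 4: Total welfare = 33 + 9 = 42

42


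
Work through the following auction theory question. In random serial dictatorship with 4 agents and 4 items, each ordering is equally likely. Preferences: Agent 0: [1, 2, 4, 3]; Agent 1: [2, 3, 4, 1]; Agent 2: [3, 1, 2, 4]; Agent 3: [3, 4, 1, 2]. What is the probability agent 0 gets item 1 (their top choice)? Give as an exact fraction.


Step 1: Agent 0 wants item 1
Step 2: There are 24 possible orderings of agents
Step 3: In 20 orderings, agent 0 gets item 1
Step 4: Probability = 20/24 = 5/6

5/6


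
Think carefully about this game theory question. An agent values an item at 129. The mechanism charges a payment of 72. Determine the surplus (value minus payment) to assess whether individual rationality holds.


Step 1: Surplus = value - payment = 129 - 72 = 57
Step 2: IR is satisfied (surplus >= 0)

57


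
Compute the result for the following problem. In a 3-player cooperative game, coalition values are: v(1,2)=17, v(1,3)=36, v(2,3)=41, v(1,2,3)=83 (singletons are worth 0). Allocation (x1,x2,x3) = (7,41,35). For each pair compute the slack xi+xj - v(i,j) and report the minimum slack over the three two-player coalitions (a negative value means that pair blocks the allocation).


Step 1: Slack for coalition (1,2): x1+x2 - v12 = 48 - 17 = 31
Step 2: Slack for coalition (1,3): x1+x3 - v13 = 42 - 36 = 6
Step 3: Slack for coalition (2,3): x2+x3 - v23 = 76 - 41 = 35
Step 4: Minimum slack = min(31, 6, 35) = 6, attained by (1,3); no pair can gain by deviating, so the allocation is in the core

6


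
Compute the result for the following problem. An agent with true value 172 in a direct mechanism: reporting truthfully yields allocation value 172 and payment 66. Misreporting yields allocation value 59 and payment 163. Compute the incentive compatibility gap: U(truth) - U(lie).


Step 1: U(truth) = value - payment = 172 - 66 = 106
Step 2: U(lie) = allocation - payment = 59 - 163 = -104
Step 3: IC gap = 106 - (-104) = 210

210


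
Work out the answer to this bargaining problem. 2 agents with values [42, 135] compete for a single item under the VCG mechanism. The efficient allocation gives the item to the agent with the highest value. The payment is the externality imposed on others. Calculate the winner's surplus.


Step 1: The winner is the agent with the highest value: agent 1 with value 135
Step 2: Values of other agents: [42]
Step 3: VCG payment = max of others' values = 42
Step 4: Surplus = 135 - 42 = 93

93
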